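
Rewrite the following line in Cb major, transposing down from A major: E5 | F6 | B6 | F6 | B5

A major to Cb major down is an augmented sixth, so every note moves down by that interval.
E5 -> Gb4
F6 -> Abb5
B6 -> Db6
F6 -> Abb5
B5 -> Db5

Gb4 Abb5 Db6 Abb5 Db5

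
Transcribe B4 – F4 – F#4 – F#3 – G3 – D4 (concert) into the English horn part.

The English horn sounds a perfect fifth below written, so the written part must be a perfect fifth above concert — transpose each note up.
B4 becomes F#5
F4 becomes C5
F#4 becomes C#5
F#3 becomes C#4
G3 becomes D4
D4 becomes A4

F#5 C5 C#5 C#4 D4 A4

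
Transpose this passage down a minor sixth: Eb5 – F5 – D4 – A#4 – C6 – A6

G4 A4 F#3 C##4 E5 C#6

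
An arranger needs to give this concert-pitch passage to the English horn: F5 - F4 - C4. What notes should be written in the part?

Written C4 sounds as F3 on the English horn, so concert pitches are written a perfect fifth up.
F5 becomes C6
F4 becomes C5
C4 becomes G4

C6 C5 G4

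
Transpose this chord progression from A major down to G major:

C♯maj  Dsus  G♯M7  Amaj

A major down to G major is a major second; each chord root moves by that interval while the quality stays the same.
C♯maj: root C♯ down a major second → B, giving Bmaj.
Dsus: root D down a major second → C, giving Csus.
G♯M7: root G♯ down a major second → F#, giving F#M7.
Amaj: root A down a major second → G, giving Gmaj.

Bmaj Csus F#M7 Gmaj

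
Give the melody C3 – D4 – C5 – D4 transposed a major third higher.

E3 F#4 E5 F#4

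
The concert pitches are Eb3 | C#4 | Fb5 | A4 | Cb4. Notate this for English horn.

Bb3 G#4 Cb6 E5 Gb4

The English horn sounds a perfect fifth below written, so the written part must be a perfect fifth above concert — transpose each note up.
Eb3 becomes Bb3
C#4 becomes G#4
Fb5 becomes Cb6
A4 becomes E5
Cb4 becomes Gb4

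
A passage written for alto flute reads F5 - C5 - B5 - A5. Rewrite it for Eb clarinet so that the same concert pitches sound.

A4 E4 D#5 C#5

First find concert pitch: the alto flute sounds a perfect fourth below written, so F5 C5 B5 A5 sounds C5 G4 F#5 E5.
Then write for Eb clarinet: it sounds a minor third above written, so the part must be a minor third below concert.
C5 → A4
G4 → E4
F#5 → D#5
E5 → C#5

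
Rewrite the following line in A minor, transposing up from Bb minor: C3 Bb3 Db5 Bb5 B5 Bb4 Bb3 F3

B3 A4 C6 A6 A#6 A5 A4 E4

From Bb up to A is a major seventh; apply that to each pitch.
C3 gives B3
Bb3 gives A4
Db5 gives C6
Bb5 gives A6
B5 gives A#6
Bb4 gives A5
Bb3 gives A4
F3 gives E4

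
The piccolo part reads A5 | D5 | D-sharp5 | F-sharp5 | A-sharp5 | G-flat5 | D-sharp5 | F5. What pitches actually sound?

Written C4 on the piccolo sounds as C5, a perfect octave higher; apply that shift to every note.
A5 becomes A6
D5 becomes D6
D#5 becomes D#6
F#5 becomes F#6
A#5 becomes A#6
Gb5 becomes Gb6
D#5 becomes D#6
F5 becomes F6

A6 D6 D#6 F#6 A#6 Gb6 D#6 F6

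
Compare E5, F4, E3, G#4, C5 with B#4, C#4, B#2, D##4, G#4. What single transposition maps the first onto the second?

From E5 to B#4 is 4 letter names — a fourth of some quality.
B#4 to E5 is 4 semitones, which makes it a diminished fourth; the second version is lower, so the direction is down.
Checking another pair — C5 → G#4 — gives the same interval.

down a diminished fourth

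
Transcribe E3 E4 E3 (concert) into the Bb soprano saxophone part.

F#3 F#4 F#3

Written C4 sounds as Bb3 on the Bb soprano saxophone, so concert pitches are written a major second up.
E3 gives F#3
E4 gives F#4
E3 gives F#3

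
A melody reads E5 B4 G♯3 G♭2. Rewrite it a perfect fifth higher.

B5 F#5 D#4 Db3

E5 becomes B5
B4 becomes F#5
G#3 becomes D#4
Gb2 becomes Db3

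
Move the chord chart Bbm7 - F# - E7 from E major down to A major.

Ebm7 B A7

E major down to A major is a perfect fifth; each chord root moves by that interval while the quality stays the same.
Bbm7: root Bb down a perfect fifth → Eb, giving Ebm7.
F#: root F# down a perfect fifth → B, giving B.
E7: root E down a perfect fifth → A, giving A7.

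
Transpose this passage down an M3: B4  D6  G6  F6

G4 Bb5 Eb6 Db6

B4 gives G4
D6 gives Bb5
G6 gives Eb6
F6 gives Db6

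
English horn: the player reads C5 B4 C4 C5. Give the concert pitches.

F4 E4 F3 F4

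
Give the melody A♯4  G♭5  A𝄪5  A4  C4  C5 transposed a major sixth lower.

A#4 down a major sixth is C#4.
Gb5: a sixth down reaches B, and 9 semitones makes it Bbb4.
A##5 down a major sixth is C##5.
A4: a sixth down reaches C, and 9 semitones makes it C4.
C4: a sixth down reaches E, and 9 semitones makes it Eb3.
C5 down a major sixth is Eb4.

C#4 Bbb4 C##5 C4 Eb3 Eb4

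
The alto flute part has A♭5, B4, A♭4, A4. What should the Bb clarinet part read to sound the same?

First find concert pitch: the alto flute sounds a perfect fourth below written, so A♭5 B4 A♭4 A4 sounds Eb5 F#4 Eb4 E4.
Then write for Bb clarinet: it sounds a major second below written, so the part must be a major second above concert.
Eb5 → F5
F#4 → G#4
Eb4 → F4
E4 → F#4

F5 G#4 F4 F#4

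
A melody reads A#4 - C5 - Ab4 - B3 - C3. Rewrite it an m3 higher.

C#5 Eb5 Cb5 D4 Eb3

A#4 to C#5
C5 to Eb5
Ab4 to Cb5
B3 to D4
C3 to Eb3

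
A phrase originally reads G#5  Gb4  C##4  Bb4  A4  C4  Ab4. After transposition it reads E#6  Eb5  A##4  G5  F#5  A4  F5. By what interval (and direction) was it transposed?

up a major sixth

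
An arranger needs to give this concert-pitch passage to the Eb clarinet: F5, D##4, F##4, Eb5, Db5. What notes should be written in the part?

D5 B##3 D##4 C5 Bb4

The Eb clarinet sounds a minor third above written, so the written part must be a minor third below concert — transpose each note down.
F5 becomes D5
D##4 becomes B##3
F##4 becomes D##4
Eb5 becomes C5
Db5 becomes Bb4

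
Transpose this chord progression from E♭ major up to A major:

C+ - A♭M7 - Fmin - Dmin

F#+ DM7 Bmin G#min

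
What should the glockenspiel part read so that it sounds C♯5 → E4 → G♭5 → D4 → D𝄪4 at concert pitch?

C#3 E2 Gb3 D2 D##2

The glockenspiel sounds a perfect fifteenth above written, so the written part must be a perfect fifteenth below concert — transpose each note down.
C#5 gives C#3
E4 gives E2
Gb5 gives Gb3
D4 gives D2
D##4 gives D##2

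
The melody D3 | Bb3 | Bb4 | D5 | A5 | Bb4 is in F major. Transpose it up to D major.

B3 G4 G5 B5 F#6 G5

F major to D major up is a major sixth, so every note moves up by that interval.
D3 -> B3
Bb3 -> G4
Bb4 -> G5
D5 -> B5
A5 -> F#6
Bb4 -> G5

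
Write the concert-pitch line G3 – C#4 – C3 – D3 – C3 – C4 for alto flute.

The alto flute sounds a perfect fourth below written, so the written part must be a perfect fourth above concert — transpose each note up.
G3 to C4
C#4 to F#4
C3 to F3
D3 to G3
C3 to F3
C4 to F4

C4 F#4 F3 G3 F3 F4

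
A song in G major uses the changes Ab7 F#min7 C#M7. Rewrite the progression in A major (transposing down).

Bb7 G#min7 D#M7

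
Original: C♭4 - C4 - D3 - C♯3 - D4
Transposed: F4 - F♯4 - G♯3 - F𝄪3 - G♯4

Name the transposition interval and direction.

up an augmented fourth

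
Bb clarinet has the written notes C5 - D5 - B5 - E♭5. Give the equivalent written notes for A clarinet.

Db5 Eb5 C6 Fb5

First find concert pitch: the Bb clarinet sounds a major second below written, so C5 D5 B5 E♭5 sounds Bb4 C5 A5 Db5.
Then write for A clarinet: it sounds a minor third below written, so the part must be a minor third above concert.
Bb4 → Db5
C5 → Eb5
A5 → C6
Db5 → Fb5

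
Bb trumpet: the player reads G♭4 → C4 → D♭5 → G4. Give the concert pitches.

The Bb trumpet sounds a major second below written, so transpose each written note down a major second.
Gb4 to Fb4
C4 to Bb3
Db5 to Cb5
G4 to F4

Fb4 Bb3 Cb5 F4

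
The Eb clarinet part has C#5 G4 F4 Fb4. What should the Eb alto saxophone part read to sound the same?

C#6 G5 F5 Fb5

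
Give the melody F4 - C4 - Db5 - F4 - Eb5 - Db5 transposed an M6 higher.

A major sixth up from F4 gives D5.
C4 up a major sixth is A4.
Db5 up a major sixth is Bb5.
A major sixth up from F4 gives D5.
A major sixth up from Eb5 gives C6.
Db5: a sixth up reaches B, and 9 semitones makes it Bb5.

D5 A4 Bb5 D5 C6 Bb5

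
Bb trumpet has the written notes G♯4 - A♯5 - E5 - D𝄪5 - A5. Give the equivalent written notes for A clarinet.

A4 B5 F5 E#5 Bb5

First find concert pitch: the Bb trumpet sounds a major second below written, so G♯4 A♯5 E5 D𝄪5 A5 sounds F#4 G#5 D5 C##5 G5.
Then write for A clarinet: it sounds a minor third below written, so the part must be a minor third above concert.
F#4 → A4
G#5 → B5
D5 → F5
C##5 → E#5
G5 → Bb5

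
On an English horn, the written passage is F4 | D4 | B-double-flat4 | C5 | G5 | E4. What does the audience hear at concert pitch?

The English horn sounds a perfect fifth below written, so transpose each written note down a perfect fifth.
F4 to Bb3
D4 to G3
Bbb4 to Ebb4
C5 to F4
G5 to C5
E4 to A3

Bb3 G3 Ebb4 F4 C5 A3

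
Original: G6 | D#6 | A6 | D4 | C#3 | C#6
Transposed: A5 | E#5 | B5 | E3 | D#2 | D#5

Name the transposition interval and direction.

From G6 to A5 is 7 letter names — a seventh of some quality.
A5 to G6 is 10 semitones, which makes it a minor seventh; the second version is lower, so the direction is down.
Checking another pair — C#6 → D#5 — gives the same interval.

down a minor seventh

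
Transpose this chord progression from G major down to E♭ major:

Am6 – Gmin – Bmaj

G major down to E♭ major is a major third; each chord root moves by that interval while the quality stays the same.
Am6: root A down a major third → F, giving Fm6.
Gmin: root G down a major third → Eb, giving Ebmin.
Bmaj: root B down a major third → G, giving Gmaj.

Fm6 Ebmin Gmaj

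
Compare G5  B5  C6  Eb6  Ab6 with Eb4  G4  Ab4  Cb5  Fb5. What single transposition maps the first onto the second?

From G5 to Eb4 is 10 letter names — a tenth of some quality.
Eb4 to G5 is 16 semitones, which makes it a major tenth; the second version is lower, so the direction is down.
Checking another pair — Ab6 → Fb5 — gives the same interval.

down a major tenth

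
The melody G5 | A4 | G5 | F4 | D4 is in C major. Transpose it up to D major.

C major to D major up is a major second, so every note moves up by that interval.
G5 gives A5
A4 gives B4
G5 gives A5
F4 gives G4
D4 gives E4

A5 B4 A5 G4 E4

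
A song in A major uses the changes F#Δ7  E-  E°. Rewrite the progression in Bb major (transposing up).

GΔ7 F- F°

A major up to Bb major is a minor second; each chord root moves by that interval while the quality stays the same.
F#Δ7: root F# up a minor second → G, giving GΔ7.
E-: root E up a minor second → F, giving F-.
E°: root E up a minor second → F, giving F°.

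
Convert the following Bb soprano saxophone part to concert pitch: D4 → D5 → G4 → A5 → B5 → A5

C4 C5 F4 G5 A5 G5

The Bb soprano saxophone sounds a major second below written, so transpose each written note down a major second.
D4 gives C4
D5 gives C5
G4 gives F4
A5 gives G5
B5 gives A5
A5 gives G5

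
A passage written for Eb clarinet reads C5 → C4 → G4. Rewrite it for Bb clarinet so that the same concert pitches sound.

F5 F4 C5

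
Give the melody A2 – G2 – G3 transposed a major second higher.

A2 -> B2
G2 -> A2
G3 -> A3

B2 A2 A3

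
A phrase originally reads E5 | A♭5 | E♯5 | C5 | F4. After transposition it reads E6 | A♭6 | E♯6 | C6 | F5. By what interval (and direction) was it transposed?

up a perfect octave

From E5 to E6 is 8 letter names — an octave of some quality.
E5 to E6 is 12 semitones, which makes it a perfect octave; the second version is higher, so the direction is up.
Checking another pair — F4 → F5 — gives the same interval.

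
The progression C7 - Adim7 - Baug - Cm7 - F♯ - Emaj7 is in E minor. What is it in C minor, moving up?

Ab7 Fdim7 Gaug Abm7 D Cmaj7

E minor up to C minor is a minor sixth; each chord root moves by that interval while the quality stays the same.
C7: root C up a minor sixth → Ab, giving Ab7.
Adim7: root A up a minor sixth → F, giving Fdim7.
Baug: root B up a minor sixth → G, giving Gaug.
Cm7: root C up a minor sixth → Ab, giving Abm7.
F♯: root F♯ up a minor sixth → D, giving D.
Emaj7: root E up a minor sixth → C, giving Cmaj7.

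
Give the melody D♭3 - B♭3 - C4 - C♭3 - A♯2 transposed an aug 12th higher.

Db3 -> A4
Bb3 -> F#5
C4 -> G#5
Cb3 -> G4
A#2 -> E##4

A4 F#5 G#5 G4 E##4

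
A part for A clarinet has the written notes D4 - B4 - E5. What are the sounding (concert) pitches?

B3 G#4 C#5

Written C4 on the A clarinet sounds as A3, a minor third lower; apply that shift to every note.
D4 to B3
B4 to G#4
E5 to C#5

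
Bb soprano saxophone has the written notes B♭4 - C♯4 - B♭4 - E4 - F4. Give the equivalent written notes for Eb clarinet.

F4 G#3 F4 B3 C4

First find concert pitch: the Bb soprano saxophone sounds a major second below written, so B♭4 C♯4 B♭4 E4 F4 sounds Ab4 B3 Ab4 D4 Eb4.
Then write for Eb clarinet: it sounds a minor third above written, so the part must be a minor third below concert.
Ab4 → F4
B3 → G#3
Ab4 → F4
D4 → B3
Eb4 → C4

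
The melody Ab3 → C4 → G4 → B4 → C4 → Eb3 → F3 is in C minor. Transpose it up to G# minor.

E4 G#4 D#5 F##5 G#4 B3 C#4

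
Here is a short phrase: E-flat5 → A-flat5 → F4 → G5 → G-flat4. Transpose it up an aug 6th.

Eb5 gives C#6
Ab5 gives F#6
F4 gives D#5
G5 gives E#6
Gb4 gives E5

C#6 F#6 D#5 E#6 E5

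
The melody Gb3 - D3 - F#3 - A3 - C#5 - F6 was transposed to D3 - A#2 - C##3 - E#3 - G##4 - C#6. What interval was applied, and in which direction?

down a diminished fourth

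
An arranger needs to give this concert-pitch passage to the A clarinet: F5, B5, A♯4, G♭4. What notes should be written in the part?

Ab5 D6 C#5 Bbb4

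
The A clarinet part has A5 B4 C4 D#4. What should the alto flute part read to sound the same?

First find concert pitch: the A clarinet sounds a minor third below written, so A5 B4 C4 D#4 sounds F#5 G#4 A3 B#3.
Then write for alto flute: it sounds a perfect fourth below written, so the part must be a perfect fourth above concert.
F#5 → B5
G#4 → C#5
A3 → D4
B#3 → E#4

B5 C#5 D4 E#4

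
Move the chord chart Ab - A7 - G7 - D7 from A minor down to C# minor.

C C#7 B7 F#7

A minor down to C# minor is a minor sixth; each chord root moves by that interval while the quality stays the same.
Ab: root Ab down a minor sixth → C, giving C.
A7: root A down a minor sixth → C#, giving C#7.
G7: root G down a minor sixth → B, giving B7.
D7: root D down a minor sixth → F#, giving F#7.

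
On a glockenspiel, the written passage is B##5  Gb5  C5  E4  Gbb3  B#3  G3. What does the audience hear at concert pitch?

B##7 Gb7 C7 E6 Gbb5 B#5 G5

The glockenspiel sounds a perfect fifteenth above written, so transpose each written note up a perfect fifteenth.
B##5 -> B##7
Gb5 -> Gb7
C5 -> C7
E4 -> E6
Gbb3 -> Gbb5
B#3 -> B#5
G3 -> G5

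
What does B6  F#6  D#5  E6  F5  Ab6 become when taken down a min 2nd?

A#6 E#6 C##5 D#6 E5 G6

B6: a second down reaches A, and 1 semitone makes it A#6.
F#6: a second down reaches E, and 1 semitone makes it E#6.
D#5: a second down reaches C, and 1 semitone makes it C##5.
E6: a second down reaches D, and 1 semitone makes it D#6.
F5 down a minor second is E5.
Ab6 down a minor second is G6.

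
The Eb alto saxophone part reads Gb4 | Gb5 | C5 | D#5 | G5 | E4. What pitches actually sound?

Written C4 on the Eb alto saxophone sounds as Eb3, a major sixth lower; apply that shift to every note.
Gb4 -> Bbb3
Gb5 -> Bbb4
C5 -> Eb4
D#5 -> F#4
G5 -> Bb4
E4 -> G3

Bbb3 Bbb4 Eb4 F#4 Bb4 G3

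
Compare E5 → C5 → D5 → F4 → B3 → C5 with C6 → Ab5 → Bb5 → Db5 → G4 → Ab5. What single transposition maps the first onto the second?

up a minor sixth

From E5 to C6 is 6 letter names — a sixth of some quality.
E5 to C6 is 8 semitones, which makes it a minor sixth; the second version is higher, so the direction is up.
Checking another pair — C5 → Ab5 — gives the same interval.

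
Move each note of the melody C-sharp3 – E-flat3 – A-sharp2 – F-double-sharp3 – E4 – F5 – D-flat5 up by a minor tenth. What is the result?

E4 Gb4 C#4 A#4 G5 Ab6 Fb6

C#3 → E4
Eb3 → Gb4
A#2 → C#4
F##3 → A#4
E4 → G5
F5 → Ab6
Db5 → Fb6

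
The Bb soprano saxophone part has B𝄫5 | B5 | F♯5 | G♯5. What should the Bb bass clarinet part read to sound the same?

Bbb6 B6 F#6 G#6

First find concert pitch: the Bb soprano saxophone sounds a major second below written, so B𝄫5 B5 F♯5 G♯5 sounds Abb5 A5 E5 F#5.
Then write for Bb bass clarinet: it sounds a major ninth below written, so the part must be a major ninth above concert.
Abb5 → Bbb6
A5 → B6
E5 → F#6
F#5 → G#6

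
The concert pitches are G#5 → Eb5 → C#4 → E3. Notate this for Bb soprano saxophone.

A#5 F5 D#4 F#3

The Bb soprano saxophone sounds a major second below written, so the written part must be a major second above concert — transpose each note up.
G#5 to A#5
Eb5 to F5
C#4 to D#4
E3 to F#3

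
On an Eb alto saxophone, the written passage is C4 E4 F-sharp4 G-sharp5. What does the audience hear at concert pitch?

Eb3 G3 A3 B4

Written C4 on the Eb alto saxophone sounds as Eb3, a major sixth lower; apply that shift to every note.
C4 to Eb3
E4 to G3
F#4 to A3
G#5 to B4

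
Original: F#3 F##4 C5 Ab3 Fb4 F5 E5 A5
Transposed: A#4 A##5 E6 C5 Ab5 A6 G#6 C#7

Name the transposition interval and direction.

up a major tenth

Take the first pair: F#3 → A#4. F to A spans 10 letter names, so the interval is some kind of tenth.
F#3 to A#4 is 16 semitones, which makes it a major tenth; the second version is higher, so the direction is up.
Checking another pair — A5 → C#7 — gives the same interval.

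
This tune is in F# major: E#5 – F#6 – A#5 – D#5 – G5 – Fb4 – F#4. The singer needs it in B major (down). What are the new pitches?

F# major to B major down is a perfect fifth, so every note moves down by that interval.
E#5 gives A#4
F#6 gives B5
A#5 gives D#5
D#5 gives G#4
G5 gives C5
Fb4 gives Bbb3
F#4 gives B3

A#4 B5 D#5 G#4 C5 Bbb3 B3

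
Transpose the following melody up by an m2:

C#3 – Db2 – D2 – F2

D3 Ebb2 Eb2 Gb2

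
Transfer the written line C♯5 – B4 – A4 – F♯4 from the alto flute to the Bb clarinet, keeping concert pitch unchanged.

A#4 G#4 F#4 D#4

First find concert pitch: the alto flute sounds a perfect fourth below written, so C♯5 B4 A4 F♯4 sounds G#4 F#4 E4 C#4.
Then write for Bb clarinet: it sounds a major second below written, so the part must be a major second above concert.
G#4 → A#4
F#4 → G#4
E4 → F#4
C#4 → D#4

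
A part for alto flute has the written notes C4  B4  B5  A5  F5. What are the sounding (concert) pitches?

The alto flute sounds a perfect fourth below written, so transpose each written note down a perfect fourth.
C4 to G3
B4 to F#4
B5 to F#5
A5 to E5
F5 to C5

G3 F#4 F#5 E5 C5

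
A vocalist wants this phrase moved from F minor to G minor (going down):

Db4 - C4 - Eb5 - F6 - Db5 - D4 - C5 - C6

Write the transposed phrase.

Eb3 D3 F4 G5 Eb4 E3 D4 D5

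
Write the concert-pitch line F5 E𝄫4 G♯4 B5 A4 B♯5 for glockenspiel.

The glockenspiel sounds a perfect fifteenth above written, so the written part must be a perfect fifteenth below concert — transpose each note down.
F5 -> F3
Ebb4 -> Ebb2
G#4 -> G#2
B5 -> B3
A4 -> A2
B#5 -> B#3

F3 Ebb2 G#2 B3 A2 B#3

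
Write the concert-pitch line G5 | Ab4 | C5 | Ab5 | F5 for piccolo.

G4 Ab3 C4 Ab4 F4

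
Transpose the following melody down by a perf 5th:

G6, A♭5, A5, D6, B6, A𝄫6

C6 Db5 D5 G5 E6 Dbb6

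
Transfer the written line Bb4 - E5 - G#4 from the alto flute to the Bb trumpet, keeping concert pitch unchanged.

G4 C#5 E#4

First find concert pitch: the alto flute sounds a perfect fourth below written, so Bb4 E5 G#4 sounds F4 B4 D#4.
Then write for Bb trumpet: it sounds a major second below written, so the part must be a major second above concert.
F4 → G4
B4 → C#5
D#4 → E#4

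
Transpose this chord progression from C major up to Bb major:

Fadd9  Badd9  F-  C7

Ebadd9 Aadd9 Eb- Bb7

C major up to Bb major is a minor seventh; each chord root moves by that interval while the quality stays the same.
Fadd9: root F up a minor seventh → Eb, giving Ebadd9.
Badd9: root B up a minor seventh → A, giving Aadd9.
F-: root F up a minor seventh → Eb, giving Eb-.
C7: root C up a minor seventh → Bb, giving Bb7.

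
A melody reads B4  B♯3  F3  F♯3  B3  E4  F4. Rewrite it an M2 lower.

B4 to A4
B#3 to A#3
F3 to Eb3
F#3 to E3
B3 to A3
E4 to D4
F4 to Eb4

A4 A#3 Eb3 E3 A3 D4 Eb4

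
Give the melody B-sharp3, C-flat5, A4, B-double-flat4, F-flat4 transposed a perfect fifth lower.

E#3 Fb4 D4 Ebb4 Bbb3

B#3 to E#3
Cb5 to Fb4
A4 to D4
Bbb4 to Ebb4
Fb4 to Bbb3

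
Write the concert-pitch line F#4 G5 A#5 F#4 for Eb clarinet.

D#4 E5 F##5 D#4

Written C4 sounds as Eb4 on the Eb clarinet, so concert pitches are written a minor third down.
F#4 → D#4
G5 → E5
A#5 → F##5
F#4 → D#4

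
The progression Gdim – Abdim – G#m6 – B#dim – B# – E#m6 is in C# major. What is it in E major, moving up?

Bbdim Cbdim Bm6 D#dim D# G#m6

C# major up to E major is a minor third; each chord root moves by that interval while the quality stays the same.
Gdim: root G up a minor third → Bb, giving Bbdim.
Abdim: root Ab up a minor third → Cb, giving Cbdim.
G#m6: root G# up a minor third → B, giving Bm6.
B#dim: root B# up a minor third → D#, giving D#dim.
B#: root B# up a minor third → D#, giving D#.
E#m6: root E# up a minor third → G#, giving G#m6.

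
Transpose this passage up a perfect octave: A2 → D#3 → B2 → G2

A3 D#4 B3 G3

A2 becomes A3
D#3 becomes D#4
B2 becomes B3
G2 becomes G3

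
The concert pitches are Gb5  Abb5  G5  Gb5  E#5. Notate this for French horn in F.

The French horn in F sounds a perfect fifth below written, so the written part must be a perfect fifth above concert — transpose each note up.
Gb5 → Db6
Abb5 → Ebb6
G5 → D6
Gb5 → Db6
E#5 → B#5

Db6 Ebb6 D6 Db6 B#5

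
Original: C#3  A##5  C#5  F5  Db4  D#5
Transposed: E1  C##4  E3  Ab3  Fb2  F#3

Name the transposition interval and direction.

down a major thirteenth

From C#3 to E1 is 13 letter names — a thirteenth of some quality.
E1 to C#3 is 21 semitones, which makes it a major thirteenth; the second version is lower, so the direction is down.
Checking another pair — D#5 → F#3 — gives the same interval.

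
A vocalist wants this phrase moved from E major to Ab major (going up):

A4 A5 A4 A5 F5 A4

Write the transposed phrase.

Db5 Db6 Db5 Db6 Bbb5 Db5

E major to Ab major up is a diminished fourth, so every note moves up by that interval.
A4 becomes Db5
A5 becomes Db6
A4 becomes Db5
A5 becomes Db6
F5 becomes Bbb5
A4 becomes Db5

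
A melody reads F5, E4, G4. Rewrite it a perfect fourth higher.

Bb5 A4 C5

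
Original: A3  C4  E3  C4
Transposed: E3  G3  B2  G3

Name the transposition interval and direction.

down a perfect fourth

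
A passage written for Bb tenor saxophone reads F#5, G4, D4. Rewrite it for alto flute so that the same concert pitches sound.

A4 Bb3 F3

First find concert pitch: the Bb tenor saxophone sounds a major ninth below written, so F#5 G4 D4 sounds E4 F3 C3.
Then write for alto flute: it sounds a perfect fourth below written, so the part must be a perfect fourth above concert.
E4 → A4
F3 → Bb3
C3 → F3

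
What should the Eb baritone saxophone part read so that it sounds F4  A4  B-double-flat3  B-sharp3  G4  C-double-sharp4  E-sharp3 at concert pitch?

D6 F#6 Gb5 G##5 E6 A##5 C##5

Written C4 sounds as Eb2 on the Eb baritone saxophone, so concert pitches are written a major thirteenth up.
F4 to D6
A4 to F#6
Bbb3 to Gb5
B#3 to G##5
G4 to E6
C##4 to A##5
E#3 to C##5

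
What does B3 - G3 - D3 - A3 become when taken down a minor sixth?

B3 gives D#3
G3 gives B2
D3 gives F#2
A3 gives C#3

D#3 B2 F#2 C#3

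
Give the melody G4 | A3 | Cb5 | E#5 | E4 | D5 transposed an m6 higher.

Eb5 F4 Abb5 C#6 C5 Bb5

G4 gives Eb5
A3 gives F4
Cb5 gives Abb5
E#5 gives C#6
E4 gives C5
D5 gives Bb5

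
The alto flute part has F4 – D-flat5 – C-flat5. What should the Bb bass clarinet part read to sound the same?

D5 Bb5 Ab5

First find concert pitch: the alto flute sounds a perfect fourth below written, so F4 D-flat5 C-flat5 sounds C4 Ab4 Gb4.
Then write for Bb bass clarinet: it sounds a major ninth below written, so the part must be a major ninth above concert.
C4 → D5
Ab4 → Bb5
Gb4 → Ab5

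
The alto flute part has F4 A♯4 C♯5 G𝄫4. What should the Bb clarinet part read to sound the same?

D4 F##4 A#4 Ebb4

First find concert pitch: the alto flute sounds a perfect fourth below written, so F4 A♯4 C♯5 G𝄫4 sounds C4 E#4 G#4 Dbb4.
Then write for Bb clarinet: it sounds a major second below written, so the part must be a major second above concert.
C4 → D4
E#4 → F##4
G#4 → A#4
Dbb4 → Ebb4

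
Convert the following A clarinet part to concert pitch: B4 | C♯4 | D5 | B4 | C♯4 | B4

The A clarinet sounds a minor third below written, so transpose each written note down a minor third.
B4 -> G#4
C#4 -> A#3
D5 -> B4
B4 -> G#4
C#4 -> A#3
B4 -> G#4

G#4 A#3 B4 G#4 A#3 G#4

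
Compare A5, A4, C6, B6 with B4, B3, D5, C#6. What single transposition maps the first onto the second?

Take the first pair: A5 → B4. A to B spans 7 letter names, so the interval is some kind of seventh.
B4 to A5 is 10 semitones, which makes it a minor seventh; the second version is lower, so the direction is down.
Checking another pair — B6 → C#6 — gives the same interval.

down a minor seventh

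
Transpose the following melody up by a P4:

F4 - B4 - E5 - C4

Bb4 E5 A5 F4

F4 up a perfect fourth is Bb4.
B4 up a perfect fourth is E5.
E5 up a perfect fourth is A5.
C4: a fourth up reaches F, and 5 semitones makes it F4.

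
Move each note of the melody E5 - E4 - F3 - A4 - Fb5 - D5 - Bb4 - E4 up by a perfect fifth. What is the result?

E5 up a perfect fifth is B5.
E4: a fifth up reaches B, and 7 semitones makes it B4.
F3: a fifth up reaches C, and 7 semitones makes it C4.
A4: a fifth up reaches E, and 7 semitones makes it E5.
A perfect fifth up from Fb5 gives Cb6.
D5: a fifth up reaches A, and 7 semitones makes it A5.
A perfect fifth up from Bb4 gives F5.
A perfect fifth up from E4 gives B4.

B5 B4 C4 E5 Cb6 A5 F5 B4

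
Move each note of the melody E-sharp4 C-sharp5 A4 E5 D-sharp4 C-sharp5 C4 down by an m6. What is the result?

G##3 E#4 C#4 G#4 F##3 E#4 E3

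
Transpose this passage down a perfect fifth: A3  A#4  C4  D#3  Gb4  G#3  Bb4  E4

A3 to D3
A#4 to D#4
C4 to F3
D#3 to G#2
Gb4 to Cb4
G#3 to C#3
Bb4 to Eb4
E4 to A3

D3 D#4 F3 G#2 Cb4 C#3 Eb4 A3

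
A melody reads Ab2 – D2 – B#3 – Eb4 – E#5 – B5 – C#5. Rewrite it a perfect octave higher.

Ab2 up a perfect octave is Ab3.
D2: an octave up reaches D, and 12 semitones makes it D3.
B#3 up a perfect octave is B#4.
A perfect octave up from Eb4 gives Eb5.
A perfect octave up from E#5 gives E#6.
B5 up a perfect octave is B6.
C#5 up a perfect octave is C#6.

Ab3 D3 B#4 Eb5 E#6 B6 C#6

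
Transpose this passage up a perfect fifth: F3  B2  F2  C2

C4 F#3 C3 G2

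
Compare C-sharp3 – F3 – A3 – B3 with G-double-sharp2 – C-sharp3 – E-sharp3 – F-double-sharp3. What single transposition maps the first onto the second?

down a diminished fourth

Take the first pair: C#3 → G##2. C to G spans 4 letter names, so the interval is some kind of fourth.
G##2 to C#3 is 4 semitones, which makes it a diminished fourth; the second version is lower, so the direction is down.
Checking another pair — B3 → F##3 — gives the same interval.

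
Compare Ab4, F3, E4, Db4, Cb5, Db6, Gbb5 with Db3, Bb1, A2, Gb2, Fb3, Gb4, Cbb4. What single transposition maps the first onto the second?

down a perfect twelfth

From Ab4 to Db3 is 12 letter names — a twelfth of some quality.
Db3 to Ab4 is 19 semitones, which makes it a perfect twelfth; the second version is lower, so the direction is down.
Checking another pair — Gbb5 → Cbb4 — gives the same interval.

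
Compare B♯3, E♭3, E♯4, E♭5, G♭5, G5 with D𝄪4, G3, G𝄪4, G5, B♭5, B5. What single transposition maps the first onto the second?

Take the first pair: B#3 → D##4. B to D spans 3 letter names, so the interval is some kind of third.
B#3 to D##4 is 4 semitones, which makes it a major third; the second version is higher, so the direction is up.
Checking another pair — G5 → B5 — gives the same interval.

up a major third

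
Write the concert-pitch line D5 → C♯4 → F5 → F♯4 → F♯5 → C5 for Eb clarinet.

B4 A#3 D5 D#4 D#5 A4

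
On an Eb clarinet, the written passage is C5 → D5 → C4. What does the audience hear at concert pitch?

Written C4 on the Eb clarinet sounds as Eb4, a minor third higher; apply that shift to every note.
C5 -> Eb5
D5 -> F5
C4 -> Eb4

Eb5 F5 Eb4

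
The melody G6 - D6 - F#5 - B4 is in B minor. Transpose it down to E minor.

C6 G5 B4 E4

B minor to E minor down is a perfect fifth, so every note moves down by that interval.
G6 gives C6
D6 gives G5
F#5 gives B4
B4 gives E4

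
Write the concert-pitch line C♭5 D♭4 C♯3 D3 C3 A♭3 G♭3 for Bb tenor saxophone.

Written C4 sounds as Bb2 on the Bb tenor saxophone, so concert pitches are written a major ninth up.
Cb5 becomes Db6
Db4 becomes Eb5
C#3 becomes D#4
D3 becomes E4
C3 becomes D4
Ab3 becomes Bb4
Gb3 becomes Ab4

Db6 Eb5 D#4 E4 D4 Bb4 Ab4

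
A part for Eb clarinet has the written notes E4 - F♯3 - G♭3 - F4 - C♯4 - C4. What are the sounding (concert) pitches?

The Eb clarinet sounds a minor third above written, so transpose each written note up a minor third.
E4 becomes G4
F#3 becomes A3
Gb3 becomes Bbb3
F4 becomes Ab4
C#4 becomes E4
C4 becomes Eb4

G4 A3 Bbb3 Ab4 E4 Eb4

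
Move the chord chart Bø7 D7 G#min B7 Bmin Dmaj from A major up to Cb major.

A major up to Cb major is a diminished third; each chord root moves by that interval while the quality stays the same.
Bø7: root B up a diminished third → Db, giving Dbø7.
D7: root D up a diminished third → Fb, giving Fb7.
G#min: root G# up a diminished third → Bb, giving Bbmin.
B7: root B up a diminished third → Db, giving Db7.
Bmin: root B up a diminished third → Db, giving Dbmin.
Dmaj: root D up a diminished third → Fb, giving Fbmaj.

Dbø7 Fb7 Bbmin Db7 Dbmin Fbmaj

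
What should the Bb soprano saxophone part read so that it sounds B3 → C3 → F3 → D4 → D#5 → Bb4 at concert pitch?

Written C4 sounds as Bb3 on the Bb soprano saxophone, so concert pitches are written a major second up.
B3 gives C#4
C3 gives D3
F3 gives G3
D4 gives E4
D#5 gives E#5
Bb4 gives C5

C#4 D3 G3 E4 E#5 C5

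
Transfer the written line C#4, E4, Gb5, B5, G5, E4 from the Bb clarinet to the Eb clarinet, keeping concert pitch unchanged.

G#3 B3 Db5 F#5 D5 B3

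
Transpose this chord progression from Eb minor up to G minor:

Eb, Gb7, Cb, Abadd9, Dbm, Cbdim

G Bb7 Eb Cadd9 Fm Ebdim

Eb minor up to G minor is a major third; each chord root moves by that interval while the quality stays the same.
Eb: root Eb up a major third → G, giving G.
Gb7: root Gb up a major third → Bb, giving Bb7.
Cb: root Cb up a major third → Eb, giving Eb.
Abadd9: root Ab up a major third → C, giving Cadd9.
Dbm: root Db up a major third → F, giving Fm.
Cbdim: root Cb up a major third → Eb, giving Ebdim.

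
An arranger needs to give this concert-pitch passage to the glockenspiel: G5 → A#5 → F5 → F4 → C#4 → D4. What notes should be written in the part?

Written C4 sounds as C6 on the glockenspiel, so concert pitches are written a perfect fifteenth down.
G5 gives G3
A#5 gives A#3
F5 gives F3
F4 gives F2
C#4 gives C#2
D4 gives D2

G3 A#3 F3 F2 C#2 D2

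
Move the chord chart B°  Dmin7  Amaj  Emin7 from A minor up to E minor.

F#° Amin7 Emaj Bmin7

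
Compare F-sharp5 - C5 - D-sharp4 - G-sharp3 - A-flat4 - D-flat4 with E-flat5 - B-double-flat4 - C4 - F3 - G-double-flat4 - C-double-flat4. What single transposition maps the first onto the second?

Take the first pair: F#5 → Eb5. F to E spans 2 letter names, so the interval is some kind of second.
Eb5 to F#5 is 3 semitones, which makes it an augmented second; the second version is lower, so the direction is down.
Checking another pair — Db4 → Cbb4 — gives the same interval.

down an augmented second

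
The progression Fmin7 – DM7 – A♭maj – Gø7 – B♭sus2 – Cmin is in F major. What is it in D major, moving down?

Dmin7 BM7 Fmaj Eø7 Gsus2 Amin

F major down to D major is a minor third; each chord root moves by that interval while the quality stays the same.
Fmin7: root F down a minor third → D, giving Dmin7.
DM7: root D down a minor third → B, giving BM7.
A♭maj: root A♭ down a minor third → F, giving Fmaj.
Gø7: root G down a minor third → E, giving Eø7.
B♭sus2: root B♭ down a minor third → G, giving Gsus2.
Cmin: root C down a minor third → A, giving Amin.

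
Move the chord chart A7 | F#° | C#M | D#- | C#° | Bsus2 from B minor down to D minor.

C7 A° EM F#- E° Dsus2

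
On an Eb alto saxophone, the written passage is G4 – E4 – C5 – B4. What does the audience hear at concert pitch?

Bb3 G3 Eb4 D4

Written C4 on the Eb alto saxophone sounds as Eb3, a major sixth lower; apply that shift to every note.
G4 gives Bb3
E4 gives G3
C5 gives Eb4
B4 gives D4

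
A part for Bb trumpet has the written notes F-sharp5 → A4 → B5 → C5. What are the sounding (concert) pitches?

E5 G4 A5 Bb4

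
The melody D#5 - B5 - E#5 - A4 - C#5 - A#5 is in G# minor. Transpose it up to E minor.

From G# up to E is a minor sixth; apply that to each pitch.
D#5 to B5
B5 to G6
E#5 to C#6
A4 to F5
C#5 to A5
A#5 to F#6

B5 G6 C#6 F5 A5 F#6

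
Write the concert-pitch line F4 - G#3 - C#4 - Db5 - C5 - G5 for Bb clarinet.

Written C4 sounds as Bb3 on the Bb clarinet, so concert pitches are written a major second up.
F4 → G4
G#3 → A#3
C#4 → D#4
Db5 → Eb5
C5 → D5
G5 → A5

G4 A#3 D#4 Eb5 D5 A5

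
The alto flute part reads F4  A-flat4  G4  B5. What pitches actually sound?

C4 Eb4 D4 F#5

The alto flute sounds a perfect fourth below written, so transpose each written note down a perfect fourth.
F4 → C4
Ab4 → Eb4
G4 → D4
B5 → F#5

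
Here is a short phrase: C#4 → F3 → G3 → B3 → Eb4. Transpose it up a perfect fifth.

G#4 C4 D4 F#4 Bb4

C#4: a fifth up reaches G, and 7 semitones makes it G#4.
A perfect fifth up from F3 gives C4.
G3: a fifth up reaches D, and 7 semitones makes it D4.
B3: a fifth up reaches F, and 7 semitones makes it F#4.
Eb4 up a perfect fifth is Bb4.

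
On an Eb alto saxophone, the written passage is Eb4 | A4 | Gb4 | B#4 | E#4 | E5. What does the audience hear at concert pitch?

Written C4 on the Eb alto saxophone sounds as Eb3, a major sixth lower; apply that shift to every note.
Eb4 -> Gb3
A4 -> C4
Gb4 -> Bbb3
B#4 -> D#4
E#4 -> G#3
E5 -> G4

Gb3 C4 Bbb3 D#4 G#3 G4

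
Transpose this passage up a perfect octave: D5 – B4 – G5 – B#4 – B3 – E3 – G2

D5 → D6
B4 → B5
G5 → G6
B#4 → B#5
B3 → B4
E3 → E4
G2 → G3

D6 B5 G6 B#5 B4 E4 G3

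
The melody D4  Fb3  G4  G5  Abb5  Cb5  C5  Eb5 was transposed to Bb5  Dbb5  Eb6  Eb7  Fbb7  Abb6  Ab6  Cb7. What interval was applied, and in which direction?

Take the first pair: D4 → Bb5. D to B spans 13 letter names, so the interval is some kind of thirteenth.
D4 to Bb5 is 20 semitones, which makes it a minor thirteenth; the second version is higher, so the direction is up.
Checking another pair — Eb5 → Cb7 — gives the same interval.

up a minor thirteenth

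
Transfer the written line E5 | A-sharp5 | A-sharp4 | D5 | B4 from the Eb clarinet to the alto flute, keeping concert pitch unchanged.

First find concert pitch: the Eb clarinet sounds a minor third above written, so E5 A-sharp5 A-sharp4 D5 B4 sounds G5 C#6 C#5 F5 D5.
Then write for alto flute: it sounds a perfect fourth below written, so the part must be a perfect fourth above concert.
G5 → C6
C#6 → F#6
C#5 → F#5
F5 → Bb5
D5 → G5

C6 F#6 F#5 Bb5 G5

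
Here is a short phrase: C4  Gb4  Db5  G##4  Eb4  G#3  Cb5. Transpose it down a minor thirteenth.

C4 down a minor thirteenth is E2.
Gb4 down a minor thirteenth is Bb2.
A minor thirteenth down from Db5 gives F3.
G##4: a thirteenth down reaches B, and 20 semitones makes it B##2.
Eb4: a thirteenth down reaches G, and 20 semitones makes it G2.
G#3: a thirteenth down reaches B, and 20 semitones makes it B#1.
Cb5: a thirteenth down reaches E, and 20 semitones makes it Eb3.

E2 Bb2 F3 B##2 G2 B#1 Eb3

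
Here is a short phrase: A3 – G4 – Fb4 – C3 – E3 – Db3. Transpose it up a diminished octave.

A3 becomes Ab4
G4 becomes Gb5
Fb4 becomes Fbb5
C3 becomes Cb4
E3 becomes Eb4
Db3 becomes Dbb4

Ab4 Gb5 Fbb5 Cb4 Eb4 Dbb4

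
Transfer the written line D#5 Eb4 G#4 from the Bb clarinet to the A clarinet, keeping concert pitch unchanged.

First find concert pitch: the Bb clarinet sounds a major second below written, so D#5 Eb4 G#4 sounds C#5 Db4 F#4.
Then write for A clarinet: it sounds a minor third below written, so the part must be a minor third above concert.
C#5 → E5
Db4 → Fb4
F#4 → A4

E5 Fb4 A4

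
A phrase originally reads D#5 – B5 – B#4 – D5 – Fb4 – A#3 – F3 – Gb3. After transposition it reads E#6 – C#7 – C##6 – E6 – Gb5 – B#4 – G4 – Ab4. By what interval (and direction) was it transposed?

up a major ninth

From D#5 to E#6 is 9 letter names — a ninth of some quality.
D#5 to E#6 is 14 semitones, which makes it a major ninth; the second version is higher, so the direction is up.
Checking another pair — Gb3 → Ab4 — gives the same interval.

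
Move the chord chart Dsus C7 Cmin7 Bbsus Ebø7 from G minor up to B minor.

F#sus E7 Emin7 Dsus Gø7

G minor up to B minor is a major third; each chord root moves by that interval while the quality stays the same.
Dsus: root D up a major third → F#, giving F#sus.
C7: root C up a major third → E, giving E7.
Cmin7: root C up a major third → E, giving Emin7.
Bbsus: root Bb up a major third → D, giving Dsus.
Ebø7: root Eb up a major third → G, giving Gø7.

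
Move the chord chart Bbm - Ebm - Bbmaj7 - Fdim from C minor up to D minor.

C minor up to D minor is a major second; each chord root moves by that interval while the quality stays the same.
Bbm: root Bb up a major second → C, giving Cm.
Ebm: root Eb up a major second → F, giving Fm.
Bbmaj7: root Bb up a major second → C, giving Cmaj7.
Fdim: root F up a major second → G, giving Gdim.

Cm Fm Cmaj7 Gdim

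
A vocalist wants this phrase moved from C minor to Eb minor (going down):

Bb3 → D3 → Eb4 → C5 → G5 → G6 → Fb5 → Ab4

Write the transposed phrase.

From C down to Eb is a major sixth; apply that to each pitch.
Bb3 becomes Db3
D3 becomes F2
Eb4 becomes Gb3
C5 becomes Eb4
G5 becomes Bb4
G6 becomes Bb5
Fb5 becomes Abb4
Ab4 becomes Cb4

Db3 F2 Gb3 Eb4 Bb4 Bb5 Abb4 Cb4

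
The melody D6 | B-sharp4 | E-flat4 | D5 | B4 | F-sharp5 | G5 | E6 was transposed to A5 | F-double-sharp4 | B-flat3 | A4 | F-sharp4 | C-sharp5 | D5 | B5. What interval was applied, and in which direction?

Take the first pair: D6 → A5. D to A spans 4 letter names, so the interval is some kind of fourth.
A5 to D6 is 5 semitones, which makes it a perfect fourth; the second version is lower, so the direction is down.
Checking another pair — E6 → B5 — gives the same interval.

down a perfect fourth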